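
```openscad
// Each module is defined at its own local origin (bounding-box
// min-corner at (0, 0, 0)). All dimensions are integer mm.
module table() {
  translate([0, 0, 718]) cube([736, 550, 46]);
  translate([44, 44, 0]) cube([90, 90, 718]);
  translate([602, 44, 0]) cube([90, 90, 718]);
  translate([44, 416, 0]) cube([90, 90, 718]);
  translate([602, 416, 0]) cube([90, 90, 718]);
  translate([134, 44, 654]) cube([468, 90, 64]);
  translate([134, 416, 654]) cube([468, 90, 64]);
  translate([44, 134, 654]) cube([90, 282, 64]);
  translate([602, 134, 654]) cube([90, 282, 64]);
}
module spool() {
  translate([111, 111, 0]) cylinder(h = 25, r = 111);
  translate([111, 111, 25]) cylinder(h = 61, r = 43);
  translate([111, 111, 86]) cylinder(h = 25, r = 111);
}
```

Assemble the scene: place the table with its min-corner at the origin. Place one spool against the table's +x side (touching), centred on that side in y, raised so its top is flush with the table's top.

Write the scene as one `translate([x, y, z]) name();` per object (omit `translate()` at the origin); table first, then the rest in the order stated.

table();
translate([736, 164, 653]) spool();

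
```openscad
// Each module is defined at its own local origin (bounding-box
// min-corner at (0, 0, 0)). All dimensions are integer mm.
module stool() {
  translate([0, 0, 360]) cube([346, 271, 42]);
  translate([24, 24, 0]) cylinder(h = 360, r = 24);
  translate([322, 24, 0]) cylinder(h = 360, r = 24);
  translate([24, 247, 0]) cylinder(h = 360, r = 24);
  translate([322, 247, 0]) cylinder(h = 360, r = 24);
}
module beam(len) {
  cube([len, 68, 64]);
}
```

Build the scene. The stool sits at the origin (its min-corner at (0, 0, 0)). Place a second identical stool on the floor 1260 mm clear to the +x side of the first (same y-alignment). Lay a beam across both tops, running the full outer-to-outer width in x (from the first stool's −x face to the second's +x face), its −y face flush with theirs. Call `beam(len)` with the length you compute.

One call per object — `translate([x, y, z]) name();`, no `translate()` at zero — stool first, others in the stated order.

stool();
translate([1606, 0, 0]) stool();
translate([0, 0, 402]) beam(1952);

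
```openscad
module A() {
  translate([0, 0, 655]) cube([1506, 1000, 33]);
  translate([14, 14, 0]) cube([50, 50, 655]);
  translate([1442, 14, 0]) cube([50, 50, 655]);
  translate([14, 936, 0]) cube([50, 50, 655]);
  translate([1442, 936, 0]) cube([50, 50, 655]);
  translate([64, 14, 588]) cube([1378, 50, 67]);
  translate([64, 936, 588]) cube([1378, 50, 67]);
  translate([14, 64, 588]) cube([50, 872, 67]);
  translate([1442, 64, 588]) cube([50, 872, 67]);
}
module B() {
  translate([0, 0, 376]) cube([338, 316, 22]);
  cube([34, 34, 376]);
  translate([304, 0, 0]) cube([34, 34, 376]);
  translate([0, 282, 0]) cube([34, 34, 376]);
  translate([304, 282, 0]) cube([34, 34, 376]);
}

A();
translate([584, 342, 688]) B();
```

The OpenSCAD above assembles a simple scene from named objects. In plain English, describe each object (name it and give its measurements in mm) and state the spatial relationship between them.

A is a table: top 1506 mm (x) × 1000 mm (y), 33 mm thick, upper face at z = 688 mm, on four 50×50 mm square legs, each inset 14 mm from the nearest pair of top edges, running from z = 0 to the bottom of the top. Four apron rails, 50 mm thick and 67 mm tall, run between adjacent legs with their top edges flush with the underside of the top and their outer faces flush with the legs' outer faces.

B is a four-legged stool. The seat is 338×316 mm, 22 mm thick, top at z = 398 mm. It stands on four square legs, each 34×34 mm in cross-section, from z = 0 to the seat underside, each flush with a corner of the seat.

The stool is on top of the table, centred.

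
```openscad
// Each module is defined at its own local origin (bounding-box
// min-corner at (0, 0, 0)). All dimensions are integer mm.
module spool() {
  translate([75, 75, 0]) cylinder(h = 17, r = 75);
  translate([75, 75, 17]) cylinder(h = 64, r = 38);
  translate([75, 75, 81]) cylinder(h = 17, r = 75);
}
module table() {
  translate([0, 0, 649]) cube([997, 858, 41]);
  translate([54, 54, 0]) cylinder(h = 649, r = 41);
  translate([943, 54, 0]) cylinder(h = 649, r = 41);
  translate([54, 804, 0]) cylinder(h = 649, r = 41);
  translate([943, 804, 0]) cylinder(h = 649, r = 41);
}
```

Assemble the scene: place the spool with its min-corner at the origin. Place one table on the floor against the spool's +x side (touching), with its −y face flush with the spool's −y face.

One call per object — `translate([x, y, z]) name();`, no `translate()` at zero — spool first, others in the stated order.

spool();
translate([150, 0, 0]) table();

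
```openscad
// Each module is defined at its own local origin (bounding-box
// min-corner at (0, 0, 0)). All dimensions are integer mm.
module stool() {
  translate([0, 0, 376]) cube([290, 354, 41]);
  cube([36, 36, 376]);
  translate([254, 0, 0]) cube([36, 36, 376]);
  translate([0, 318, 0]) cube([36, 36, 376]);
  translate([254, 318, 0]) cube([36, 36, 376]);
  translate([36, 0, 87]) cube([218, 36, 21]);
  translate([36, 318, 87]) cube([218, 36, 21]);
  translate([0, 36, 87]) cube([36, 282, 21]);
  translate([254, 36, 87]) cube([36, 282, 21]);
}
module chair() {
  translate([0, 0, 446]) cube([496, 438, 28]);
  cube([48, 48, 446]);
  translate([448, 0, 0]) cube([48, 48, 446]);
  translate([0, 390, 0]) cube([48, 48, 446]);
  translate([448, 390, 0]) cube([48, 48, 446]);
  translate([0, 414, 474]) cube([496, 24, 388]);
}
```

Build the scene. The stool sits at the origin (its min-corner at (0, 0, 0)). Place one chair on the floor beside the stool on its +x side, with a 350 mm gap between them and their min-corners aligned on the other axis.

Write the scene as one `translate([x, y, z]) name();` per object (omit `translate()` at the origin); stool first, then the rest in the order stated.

stool();
translate([640, 0, 0]) chair();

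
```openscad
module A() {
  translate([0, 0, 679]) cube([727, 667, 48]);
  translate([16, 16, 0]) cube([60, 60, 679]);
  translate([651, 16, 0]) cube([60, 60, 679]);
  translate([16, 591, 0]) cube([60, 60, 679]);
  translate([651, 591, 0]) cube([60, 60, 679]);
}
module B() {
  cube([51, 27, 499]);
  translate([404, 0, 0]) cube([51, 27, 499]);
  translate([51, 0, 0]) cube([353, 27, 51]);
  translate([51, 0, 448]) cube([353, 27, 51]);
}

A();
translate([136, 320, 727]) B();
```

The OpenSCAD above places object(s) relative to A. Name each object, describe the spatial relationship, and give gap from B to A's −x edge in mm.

The picture frame's min-x is at 136; the table's min-x is 0; gap = 136 mm.

A is a table. B is a picture frame. The picture frame is on top of the table, centred. The gap from the picture frame to the table's −x edge is 136 mm.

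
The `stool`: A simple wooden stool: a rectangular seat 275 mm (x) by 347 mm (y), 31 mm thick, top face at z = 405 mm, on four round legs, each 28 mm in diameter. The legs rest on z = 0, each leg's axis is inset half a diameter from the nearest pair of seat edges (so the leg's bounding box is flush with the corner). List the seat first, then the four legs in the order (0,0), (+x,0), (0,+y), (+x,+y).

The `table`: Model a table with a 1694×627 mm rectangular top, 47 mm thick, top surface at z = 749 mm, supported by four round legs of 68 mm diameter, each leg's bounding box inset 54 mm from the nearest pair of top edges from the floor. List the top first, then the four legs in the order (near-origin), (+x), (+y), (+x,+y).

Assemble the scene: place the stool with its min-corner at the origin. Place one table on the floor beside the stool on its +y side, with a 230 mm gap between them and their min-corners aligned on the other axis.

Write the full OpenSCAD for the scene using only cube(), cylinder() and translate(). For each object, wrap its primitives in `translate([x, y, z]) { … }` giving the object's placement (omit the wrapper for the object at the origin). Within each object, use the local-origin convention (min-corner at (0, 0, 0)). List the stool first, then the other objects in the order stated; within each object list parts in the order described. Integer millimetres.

translate([0, 0, 374]) cube([275, 347, 31]);
translate([14, 14, 0]) cylinder(h = 374, r = 14);
translate([261, 14, 0]) cylinder(h = 374, r = 14);
translate([14, 333, 0]) cylinder(h = 374, r = 14);
translate([261, 333, 0]) cylinder(h = 374, r = 14);
translate([0, 577, 0]) {
  translate([0, 0, 702]) cube([1694, 627, 47]);
  translate([88, 88, 0]) cylinder(h = 702, r = 34);
  translate([1606, 88, 0]) cylinder(h = 702, r = 34);
  translate([88, 539, 0]) cylinder(h = 702, r = 34);
  translate([1606, 539, 0]) cylinder(h = 702, r = 34);
}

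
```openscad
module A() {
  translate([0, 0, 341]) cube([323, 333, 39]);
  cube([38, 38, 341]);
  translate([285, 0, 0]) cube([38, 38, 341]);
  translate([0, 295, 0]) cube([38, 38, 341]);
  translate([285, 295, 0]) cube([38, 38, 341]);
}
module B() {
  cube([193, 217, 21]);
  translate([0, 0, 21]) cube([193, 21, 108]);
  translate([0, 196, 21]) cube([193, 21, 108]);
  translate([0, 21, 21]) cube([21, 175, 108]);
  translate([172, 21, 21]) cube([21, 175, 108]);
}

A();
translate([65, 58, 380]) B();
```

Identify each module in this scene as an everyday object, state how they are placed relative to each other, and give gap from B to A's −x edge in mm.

A is a stool. B is an open box. The open box is on top of the stool, centred. The gap from the open box to the stool's −x edge is 65 mm.

The open box's min-x is at 65; the stool's min-x is 0; gap = 65 mm.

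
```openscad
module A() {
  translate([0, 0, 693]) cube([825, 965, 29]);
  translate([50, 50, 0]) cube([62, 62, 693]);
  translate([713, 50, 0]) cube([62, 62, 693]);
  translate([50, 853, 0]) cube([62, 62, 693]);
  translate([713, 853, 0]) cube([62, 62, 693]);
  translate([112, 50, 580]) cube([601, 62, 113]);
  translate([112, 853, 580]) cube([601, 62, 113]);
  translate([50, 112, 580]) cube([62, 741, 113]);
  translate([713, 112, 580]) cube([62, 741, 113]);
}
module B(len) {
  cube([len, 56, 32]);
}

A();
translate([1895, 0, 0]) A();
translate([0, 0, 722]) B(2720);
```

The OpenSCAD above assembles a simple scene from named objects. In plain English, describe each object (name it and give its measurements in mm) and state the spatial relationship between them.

A is a table with a 825×965 mm rectangular top, 29 mm thick, top surface at z = 722 mm, supported by four 62×62 mm square legs, each inset 50 mm from the nearest pair of top edges, running from the floor. Four apron rails, 62 mm thick and 113 mm tall, run between adjacent legs with their top edges flush with the underside of the top and their outer faces flush with the legs' outer faces.

B is a rectangular beam 2720 mm long (x), 56 mm deep (y), 32 mm thick (z).

The beam spans the tops of two tables placed 1070 mm apart, resting at z = 722 mm.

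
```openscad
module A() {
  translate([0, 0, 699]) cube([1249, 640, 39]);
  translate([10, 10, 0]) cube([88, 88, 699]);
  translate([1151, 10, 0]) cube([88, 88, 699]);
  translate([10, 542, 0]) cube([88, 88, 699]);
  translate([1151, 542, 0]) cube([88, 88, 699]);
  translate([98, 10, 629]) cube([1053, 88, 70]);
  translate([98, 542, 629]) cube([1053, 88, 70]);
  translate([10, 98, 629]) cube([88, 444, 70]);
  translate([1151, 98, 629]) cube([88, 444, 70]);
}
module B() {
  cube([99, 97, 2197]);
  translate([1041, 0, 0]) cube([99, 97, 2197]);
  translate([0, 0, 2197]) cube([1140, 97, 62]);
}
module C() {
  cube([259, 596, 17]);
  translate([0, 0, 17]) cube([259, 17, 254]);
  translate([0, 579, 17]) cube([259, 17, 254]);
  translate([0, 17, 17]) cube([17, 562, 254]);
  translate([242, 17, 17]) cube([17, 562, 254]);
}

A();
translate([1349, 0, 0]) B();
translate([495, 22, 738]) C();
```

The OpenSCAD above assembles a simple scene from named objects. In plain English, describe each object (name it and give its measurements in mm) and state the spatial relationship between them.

A is a rectangular dining table. The top is 1249×640×39 mm with its upper surface at z = 738 mm. It stands on four 88×88 mm square legs, each inset 10 mm from the nearest pair of top edges, running from the floor to the underside of the top. Four apron rails, 88 mm thick and 70 mm tall, run between adjacent legs with their top edges flush with the underside of the top and their outer faces flush with the legs' outer faces.

B is a door frame. The clear opening is 942 mm wide and 2197 mm high. Two 99 mm wide jambs, 97 mm deep, stand either side of the opening from the floor to the top of the opening. A 62 mm thick head sits across the top of both jambs, spanning the full outside width of the frame.

C is an open storage box with external size 259×596×271 mm and wall thickness 17 mm (the base is also 17 mm thick). The base covers the whole footprint; the four walls stand on the base, with the y-facing walls full-width and the x-facing walls fitting between their inner faces.

The door frame is on the floor beside the table on its +x side. The open box is on top of the table, centred.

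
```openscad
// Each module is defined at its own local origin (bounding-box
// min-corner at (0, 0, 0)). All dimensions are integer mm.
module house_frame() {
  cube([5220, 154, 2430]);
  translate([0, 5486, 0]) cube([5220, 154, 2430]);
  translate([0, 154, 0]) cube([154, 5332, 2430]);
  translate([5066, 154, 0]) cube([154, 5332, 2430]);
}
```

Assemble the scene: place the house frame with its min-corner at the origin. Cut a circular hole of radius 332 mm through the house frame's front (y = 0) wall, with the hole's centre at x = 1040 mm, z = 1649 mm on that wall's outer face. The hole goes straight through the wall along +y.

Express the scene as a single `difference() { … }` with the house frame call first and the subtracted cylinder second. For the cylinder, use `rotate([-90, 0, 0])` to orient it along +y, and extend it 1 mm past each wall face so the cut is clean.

difference() {
  house_frame();
  translate([1040, -1, 1649]) rotate([-90, 0, 0]) cylinder(h = 156, r = 332);
}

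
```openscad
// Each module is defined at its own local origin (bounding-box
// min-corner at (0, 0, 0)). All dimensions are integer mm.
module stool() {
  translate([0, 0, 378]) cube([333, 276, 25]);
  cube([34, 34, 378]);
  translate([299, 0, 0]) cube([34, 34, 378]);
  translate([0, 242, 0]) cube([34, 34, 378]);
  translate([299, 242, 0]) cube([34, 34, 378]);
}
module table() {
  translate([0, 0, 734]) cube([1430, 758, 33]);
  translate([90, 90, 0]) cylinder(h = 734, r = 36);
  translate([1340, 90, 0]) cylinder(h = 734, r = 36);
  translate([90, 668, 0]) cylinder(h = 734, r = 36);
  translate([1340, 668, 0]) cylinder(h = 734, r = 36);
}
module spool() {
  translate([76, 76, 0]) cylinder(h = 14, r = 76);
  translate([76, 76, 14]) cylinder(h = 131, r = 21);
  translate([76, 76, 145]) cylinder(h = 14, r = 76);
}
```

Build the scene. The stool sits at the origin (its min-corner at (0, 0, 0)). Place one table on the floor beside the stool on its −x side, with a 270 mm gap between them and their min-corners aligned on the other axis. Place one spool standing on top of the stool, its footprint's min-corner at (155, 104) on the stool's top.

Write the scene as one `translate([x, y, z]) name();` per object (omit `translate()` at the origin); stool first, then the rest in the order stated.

stool();
translate([-1700, 0, 0]) table();
translate([155, 104, 403]) spool();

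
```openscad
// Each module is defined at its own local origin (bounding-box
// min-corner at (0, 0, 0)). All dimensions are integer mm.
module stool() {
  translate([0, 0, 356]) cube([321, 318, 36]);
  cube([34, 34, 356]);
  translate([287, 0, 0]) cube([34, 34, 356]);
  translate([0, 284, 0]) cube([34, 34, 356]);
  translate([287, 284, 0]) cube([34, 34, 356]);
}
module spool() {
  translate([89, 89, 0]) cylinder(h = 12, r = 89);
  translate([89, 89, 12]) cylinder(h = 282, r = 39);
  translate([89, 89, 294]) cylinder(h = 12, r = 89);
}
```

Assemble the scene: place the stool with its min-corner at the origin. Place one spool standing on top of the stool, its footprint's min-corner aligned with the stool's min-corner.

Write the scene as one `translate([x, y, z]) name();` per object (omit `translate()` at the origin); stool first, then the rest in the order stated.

stool();
translate([0, 0, 392]) spool();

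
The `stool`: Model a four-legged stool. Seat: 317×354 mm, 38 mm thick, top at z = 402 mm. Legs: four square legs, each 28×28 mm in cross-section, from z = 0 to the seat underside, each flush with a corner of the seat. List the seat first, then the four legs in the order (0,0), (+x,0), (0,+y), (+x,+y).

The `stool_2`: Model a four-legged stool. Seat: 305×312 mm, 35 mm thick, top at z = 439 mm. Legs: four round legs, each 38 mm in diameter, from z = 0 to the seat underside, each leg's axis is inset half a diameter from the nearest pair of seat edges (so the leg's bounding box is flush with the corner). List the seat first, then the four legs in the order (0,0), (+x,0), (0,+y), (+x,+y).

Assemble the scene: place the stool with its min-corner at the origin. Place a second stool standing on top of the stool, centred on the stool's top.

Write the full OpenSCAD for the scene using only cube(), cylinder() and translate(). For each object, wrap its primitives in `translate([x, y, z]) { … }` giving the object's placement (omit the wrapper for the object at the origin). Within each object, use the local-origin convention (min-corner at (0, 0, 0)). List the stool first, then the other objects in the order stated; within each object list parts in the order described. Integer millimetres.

translate([0, 0, 364]) cube([317, 354, 38]);
cube([28, 28, 364]);
translate([289, 0, 0]) cube([28, 28, 364]);
translate([0, 326, 0]) cube([28, 28, 364]);
translate([289, 326, 0]) cube([28, 28, 364]);
translate([6, 21, 402]) {
  translate([0, 0, 404]) cube([305, 312, 35]);
  translate([19, 19, 0]) cylinder(h = 404, r = 19);
  translate([286, 19, 0]) cylinder(h = 404, r = 19);
  translate([19, 293, 0]) cylinder(h = 404, r = 19);
  translate([286, 293, 0]) cylinder(h = 404, r = 19);
}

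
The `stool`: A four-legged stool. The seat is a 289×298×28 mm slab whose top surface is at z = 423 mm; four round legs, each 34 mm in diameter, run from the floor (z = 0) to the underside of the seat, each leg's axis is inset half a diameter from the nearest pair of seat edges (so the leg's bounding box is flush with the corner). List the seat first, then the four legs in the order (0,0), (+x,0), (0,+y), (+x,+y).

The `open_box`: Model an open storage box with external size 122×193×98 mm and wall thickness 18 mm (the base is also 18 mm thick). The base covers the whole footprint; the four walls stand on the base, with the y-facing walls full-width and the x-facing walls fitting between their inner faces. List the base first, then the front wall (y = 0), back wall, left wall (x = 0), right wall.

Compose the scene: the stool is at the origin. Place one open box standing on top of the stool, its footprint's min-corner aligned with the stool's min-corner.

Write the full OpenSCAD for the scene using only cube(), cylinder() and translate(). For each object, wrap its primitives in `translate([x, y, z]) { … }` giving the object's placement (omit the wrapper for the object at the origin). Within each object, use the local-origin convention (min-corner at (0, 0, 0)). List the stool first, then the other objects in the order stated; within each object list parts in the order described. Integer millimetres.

translate([0, 0, 395]) cube([289, 298, 28]);
translate([17, 17, 0]) cylinder(h = 395, r = 17);
translate([272, 17, 0]) cylinder(h = 395, r = 17);
translate([17, 281, 0]) cylinder(h = 395, r = 17);
translate([272, 281, 0]) cylinder(h = 395, r = 17);
translate([0, 0, 423]) {
  cube([122, 193, 18]);
  translate([0, 0, 18]) cube([122, 18, 80]);
  translate([0, 175, 18]) cube([122, 18, 80]);
  translate([0, 18, 18]) cube([18, 157, 80]);
  translate([104, 18, 18]) cube([18, 157, 80]);
}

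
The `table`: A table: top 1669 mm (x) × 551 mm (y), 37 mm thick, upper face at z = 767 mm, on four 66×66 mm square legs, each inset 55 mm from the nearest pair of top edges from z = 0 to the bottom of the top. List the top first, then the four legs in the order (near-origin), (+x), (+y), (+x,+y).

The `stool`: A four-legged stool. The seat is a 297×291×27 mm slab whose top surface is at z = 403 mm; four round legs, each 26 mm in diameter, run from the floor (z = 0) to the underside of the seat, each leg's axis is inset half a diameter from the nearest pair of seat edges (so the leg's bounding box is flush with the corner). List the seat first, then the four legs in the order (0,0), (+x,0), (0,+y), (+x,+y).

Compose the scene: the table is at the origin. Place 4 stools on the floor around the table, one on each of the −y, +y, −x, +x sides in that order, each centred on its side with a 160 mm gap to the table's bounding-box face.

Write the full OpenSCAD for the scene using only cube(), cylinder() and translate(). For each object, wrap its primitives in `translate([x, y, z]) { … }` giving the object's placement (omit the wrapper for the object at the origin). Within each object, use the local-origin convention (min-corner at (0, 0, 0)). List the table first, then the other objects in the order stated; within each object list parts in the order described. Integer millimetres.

translate([0, 0, 730]) cube([1669, 551, 37]);
translate([55, 55, 0]) cube([66, 66, 730]);
translate([1548, 55, 0]) cube([66, 66, 730]);
translate([55, 430, 0]) cube([66, 66, 730]);
translate([1548, 430, 0]) cube([66, 66, 730]);
translate([686, -451, 0]) {
  translate([0, 0, 376]) cube([297, 291, 27]);
  translate([13, 13, 0]) cylinder(h = 376, r = 13);
  translate([284, 13, 0]) cylinder(h = 376, r = 13);
  translate([13, 278, 0]) cylinder(h = 376, r = 13);
  translate([284, 278, 0]) cylinder(h = 376, r = 13);
}
translate([686, 711, 0]) {
  translate([0, 0, 376]) cube([297, 291, 27]);
  translate([13, 13, 0]) cylinder(h = 376, r = 13);
  translate([284, 13, 0]) cylinder(h = 376, r = 13);
  translate([13, 278, 0]) cylinder(h = 376, r = 13);
  translate([284, 278, 0]) cylinder(h = 376, r = 13);
}
translate([-457, 130, 0]) {
  translate([0, 0, 376]) cube([297, 291, 27]);
  translate([13, 13, 0]) cylinder(h = 376, r = 13);
  translate([284, 13, 0]) cylinder(h = 376, r = 13);
  translate([13, 278, 0]) cylinder(h = 376, r = 13);
  translate([284, 278, 0]) cylinder(h = 376, r = 13);
}
translate([1829, 130, 0]) {
  translate([0, 0, 376]) cube([297, 291, 27]);
  translate([13, 13, 0]) cylinder(h = 376, r = 13);
  translate([284, 13, 0]) cylinder(h = 376, r = 13);
  translate([13, 278, 0]) cylinder(h = 376, r = 13);
  translate([284, 278, 0]) cylinder(h = 376, r = 13);
}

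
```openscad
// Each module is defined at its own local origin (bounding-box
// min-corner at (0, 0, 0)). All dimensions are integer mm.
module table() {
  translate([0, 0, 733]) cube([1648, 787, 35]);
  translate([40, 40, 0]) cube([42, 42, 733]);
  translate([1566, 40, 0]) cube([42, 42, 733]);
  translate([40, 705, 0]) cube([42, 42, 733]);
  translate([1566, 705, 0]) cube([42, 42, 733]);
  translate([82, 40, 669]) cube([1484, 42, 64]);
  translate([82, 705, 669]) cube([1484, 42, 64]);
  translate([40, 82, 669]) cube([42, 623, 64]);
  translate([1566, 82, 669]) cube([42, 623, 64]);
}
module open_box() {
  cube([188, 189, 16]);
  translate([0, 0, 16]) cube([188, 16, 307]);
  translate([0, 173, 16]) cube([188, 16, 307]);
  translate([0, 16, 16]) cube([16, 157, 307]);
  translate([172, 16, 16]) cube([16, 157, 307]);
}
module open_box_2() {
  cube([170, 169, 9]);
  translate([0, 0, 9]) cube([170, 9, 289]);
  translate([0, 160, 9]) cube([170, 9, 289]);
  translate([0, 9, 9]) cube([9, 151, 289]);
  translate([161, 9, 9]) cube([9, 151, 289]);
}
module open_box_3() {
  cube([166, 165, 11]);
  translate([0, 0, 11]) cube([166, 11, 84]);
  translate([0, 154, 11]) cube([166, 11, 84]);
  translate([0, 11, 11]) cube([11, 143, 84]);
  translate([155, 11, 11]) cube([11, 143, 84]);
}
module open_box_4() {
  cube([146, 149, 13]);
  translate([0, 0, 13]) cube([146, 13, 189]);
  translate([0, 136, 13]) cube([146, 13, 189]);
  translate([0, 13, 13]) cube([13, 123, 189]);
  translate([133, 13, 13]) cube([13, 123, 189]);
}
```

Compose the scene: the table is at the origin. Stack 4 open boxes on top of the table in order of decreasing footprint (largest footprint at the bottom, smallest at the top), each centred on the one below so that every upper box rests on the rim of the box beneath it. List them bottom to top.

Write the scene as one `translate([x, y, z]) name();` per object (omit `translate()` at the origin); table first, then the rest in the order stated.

table();
translate([730, 299, 768]) open_box();
translate([739, 309, 1091]) open_box_2();
translate([741, 311, 1389]) open_box_3();
translate([751, 319, 1484]) open_box_4();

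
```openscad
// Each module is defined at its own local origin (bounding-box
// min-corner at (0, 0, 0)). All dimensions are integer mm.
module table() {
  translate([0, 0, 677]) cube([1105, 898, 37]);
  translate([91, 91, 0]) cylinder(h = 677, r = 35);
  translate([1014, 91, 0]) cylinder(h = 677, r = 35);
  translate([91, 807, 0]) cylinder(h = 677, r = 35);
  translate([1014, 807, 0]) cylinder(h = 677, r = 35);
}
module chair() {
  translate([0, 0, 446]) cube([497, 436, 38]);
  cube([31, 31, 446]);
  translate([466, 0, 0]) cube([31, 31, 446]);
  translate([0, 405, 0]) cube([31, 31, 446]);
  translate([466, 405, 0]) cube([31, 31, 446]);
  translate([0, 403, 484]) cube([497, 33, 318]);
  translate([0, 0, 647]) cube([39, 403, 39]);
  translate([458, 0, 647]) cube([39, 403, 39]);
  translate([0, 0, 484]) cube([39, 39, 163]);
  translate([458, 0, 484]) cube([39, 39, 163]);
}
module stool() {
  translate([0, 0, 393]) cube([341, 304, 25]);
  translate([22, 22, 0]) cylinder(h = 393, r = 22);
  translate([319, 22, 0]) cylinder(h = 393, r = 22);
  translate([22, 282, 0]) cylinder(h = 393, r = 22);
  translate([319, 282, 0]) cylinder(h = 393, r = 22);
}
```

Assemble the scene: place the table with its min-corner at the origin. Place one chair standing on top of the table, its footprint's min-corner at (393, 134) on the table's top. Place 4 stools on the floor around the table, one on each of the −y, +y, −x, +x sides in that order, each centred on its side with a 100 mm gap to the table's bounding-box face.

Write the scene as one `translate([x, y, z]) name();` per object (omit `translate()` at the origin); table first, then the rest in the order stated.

table();
translate([393, 134, 714]) chair();
translate([382, -404, 0]) stool();
translate([382, 998, 0]) stool();
translate([-441, 297, 0]) stool();
translate([1205, 297, 0]) stool();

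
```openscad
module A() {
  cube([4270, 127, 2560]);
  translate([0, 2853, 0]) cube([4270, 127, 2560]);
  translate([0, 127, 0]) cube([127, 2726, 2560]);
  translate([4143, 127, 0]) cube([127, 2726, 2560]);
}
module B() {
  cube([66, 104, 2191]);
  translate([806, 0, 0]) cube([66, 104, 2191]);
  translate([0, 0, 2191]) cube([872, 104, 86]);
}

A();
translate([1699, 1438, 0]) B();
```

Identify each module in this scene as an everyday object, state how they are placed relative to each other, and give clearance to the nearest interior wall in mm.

A is a house frame. B is a door frame. The door frame sits inside the house frame, centred. The clearance to the nearest interior wall is 1311 mm.

Clearances: x = 1572, y = 1311; minimum 1311 mm.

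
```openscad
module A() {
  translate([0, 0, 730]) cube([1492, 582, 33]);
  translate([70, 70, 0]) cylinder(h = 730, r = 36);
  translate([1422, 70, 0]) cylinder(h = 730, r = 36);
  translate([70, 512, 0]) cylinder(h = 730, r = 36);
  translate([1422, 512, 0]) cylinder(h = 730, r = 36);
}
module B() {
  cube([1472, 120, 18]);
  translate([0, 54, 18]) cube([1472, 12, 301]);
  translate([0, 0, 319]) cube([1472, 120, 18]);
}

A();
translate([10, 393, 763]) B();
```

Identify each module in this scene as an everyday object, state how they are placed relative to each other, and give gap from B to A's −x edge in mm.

The I-beam's min-x is at 10; the table's min-x is 0; gap = 10 mm.

A is a table. B is an I-beam. The I-beam is on top of the table. The gap from the I-beam to the table's −x edge is 10 mm.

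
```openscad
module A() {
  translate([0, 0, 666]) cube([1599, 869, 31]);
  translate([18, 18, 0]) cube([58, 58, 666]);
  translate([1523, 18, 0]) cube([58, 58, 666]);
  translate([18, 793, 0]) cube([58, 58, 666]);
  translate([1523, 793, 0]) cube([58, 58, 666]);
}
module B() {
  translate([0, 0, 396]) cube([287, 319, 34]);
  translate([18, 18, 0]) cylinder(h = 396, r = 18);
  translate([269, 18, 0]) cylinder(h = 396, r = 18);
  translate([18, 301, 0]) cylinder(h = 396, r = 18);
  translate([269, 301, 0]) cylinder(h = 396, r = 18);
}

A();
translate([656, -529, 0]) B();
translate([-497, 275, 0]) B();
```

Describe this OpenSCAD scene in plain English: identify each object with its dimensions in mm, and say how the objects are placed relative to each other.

A is a table with a 1599×869 mm rectangular top, 31 mm thick, top surface at z = 697 mm, supported by four 58×58 mm square legs, each inset 18 mm from the nearest pair of top edges, running from the floor.

B is a four-legged stool. The seat is 287×319 mm, 34 mm thick, top at z = 430 mm. It stands on four round legs, each 36 mm in diameter, from z = 0 to the seat underside, each leg's axis is inset half a diameter from the nearest pair of seat edges (so the leg's bounding box is flush with the corner).

Two stools sit around the table at the −y, −x sides.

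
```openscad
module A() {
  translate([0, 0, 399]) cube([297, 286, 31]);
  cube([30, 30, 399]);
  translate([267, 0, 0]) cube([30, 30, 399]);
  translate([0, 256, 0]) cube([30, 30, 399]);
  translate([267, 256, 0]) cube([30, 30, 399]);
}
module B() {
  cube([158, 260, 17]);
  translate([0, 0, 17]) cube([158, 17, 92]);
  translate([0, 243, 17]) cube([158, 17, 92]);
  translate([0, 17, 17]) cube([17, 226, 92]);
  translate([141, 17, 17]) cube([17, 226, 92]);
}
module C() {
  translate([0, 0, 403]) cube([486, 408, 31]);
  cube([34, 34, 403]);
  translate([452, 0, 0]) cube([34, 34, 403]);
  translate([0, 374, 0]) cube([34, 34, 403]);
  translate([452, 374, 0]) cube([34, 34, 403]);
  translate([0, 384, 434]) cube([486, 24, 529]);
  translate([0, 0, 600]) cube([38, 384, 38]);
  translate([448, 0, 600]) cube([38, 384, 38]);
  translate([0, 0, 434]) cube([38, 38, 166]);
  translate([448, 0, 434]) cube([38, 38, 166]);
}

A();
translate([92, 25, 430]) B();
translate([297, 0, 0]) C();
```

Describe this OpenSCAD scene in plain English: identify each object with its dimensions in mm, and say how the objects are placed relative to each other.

A is a four-legged stool. The seat is a 297×286×31 mm slab whose top surface is at z = 430 mm; four square legs, each 30×30 mm in cross-section, run from the floor (z = 0) to the underside of the seat, each flush with a corner of the seat.

B is an open storage box with external size 158×260×109 mm and wall thickness 17 mm (the base is also 17 mm thick). The base covers the whole footprint; the four walls stand on the base, with the y-facing walls full-width and the x-facing walls fitting between their inner faces.

C is a chair: 486×408 mm seat, 31 mm thick, top at z = 434 mm, on four 34 mm square corner legs flush with the seat edges. A 24 mm thick backrest slab spans the full seat width, extending 529 mm above the seat top, its back face flush with the seat's +y edge. Two armrests of 38×38 mm section run along each side from the seat's front edge to the front of the backrest, top faces 204 mm above the seat top and outer faces flush with the seat's x-edges; a 38×38 mm post under the front of each armrest stands on the seat at the front corner.

The open box is on top of the stool. The chair is against the stool's +x side, with their −y faces flush.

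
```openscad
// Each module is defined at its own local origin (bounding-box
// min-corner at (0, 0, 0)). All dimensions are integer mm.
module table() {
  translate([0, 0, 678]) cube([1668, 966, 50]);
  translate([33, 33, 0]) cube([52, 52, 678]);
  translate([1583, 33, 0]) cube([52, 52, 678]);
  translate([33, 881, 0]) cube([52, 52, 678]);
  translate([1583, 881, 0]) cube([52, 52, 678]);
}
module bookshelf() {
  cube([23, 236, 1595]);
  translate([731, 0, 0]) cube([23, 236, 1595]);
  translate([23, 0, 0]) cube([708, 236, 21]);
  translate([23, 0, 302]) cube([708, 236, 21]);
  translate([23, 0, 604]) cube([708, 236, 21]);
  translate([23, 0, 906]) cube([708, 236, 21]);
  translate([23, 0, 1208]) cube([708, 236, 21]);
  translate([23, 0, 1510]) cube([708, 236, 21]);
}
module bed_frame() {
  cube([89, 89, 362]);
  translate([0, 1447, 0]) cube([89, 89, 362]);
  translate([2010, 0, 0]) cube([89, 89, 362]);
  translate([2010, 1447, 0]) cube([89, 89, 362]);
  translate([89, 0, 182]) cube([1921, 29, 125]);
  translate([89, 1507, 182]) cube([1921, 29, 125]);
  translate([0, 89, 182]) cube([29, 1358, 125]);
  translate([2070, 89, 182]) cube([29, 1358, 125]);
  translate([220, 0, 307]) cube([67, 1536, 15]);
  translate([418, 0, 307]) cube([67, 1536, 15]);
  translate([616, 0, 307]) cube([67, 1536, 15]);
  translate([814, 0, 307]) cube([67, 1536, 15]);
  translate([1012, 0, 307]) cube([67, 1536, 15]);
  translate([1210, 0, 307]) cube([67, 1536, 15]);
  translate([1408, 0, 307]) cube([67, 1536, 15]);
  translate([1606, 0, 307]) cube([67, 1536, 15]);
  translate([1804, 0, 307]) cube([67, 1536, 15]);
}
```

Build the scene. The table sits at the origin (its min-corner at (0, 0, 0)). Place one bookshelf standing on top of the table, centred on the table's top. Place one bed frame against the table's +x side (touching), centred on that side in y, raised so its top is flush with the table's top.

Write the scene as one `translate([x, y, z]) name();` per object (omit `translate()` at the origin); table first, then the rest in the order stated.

table();
translate([457, 365, 728]) bookshelf();
translate([1668, -285, 366]) bed_frame();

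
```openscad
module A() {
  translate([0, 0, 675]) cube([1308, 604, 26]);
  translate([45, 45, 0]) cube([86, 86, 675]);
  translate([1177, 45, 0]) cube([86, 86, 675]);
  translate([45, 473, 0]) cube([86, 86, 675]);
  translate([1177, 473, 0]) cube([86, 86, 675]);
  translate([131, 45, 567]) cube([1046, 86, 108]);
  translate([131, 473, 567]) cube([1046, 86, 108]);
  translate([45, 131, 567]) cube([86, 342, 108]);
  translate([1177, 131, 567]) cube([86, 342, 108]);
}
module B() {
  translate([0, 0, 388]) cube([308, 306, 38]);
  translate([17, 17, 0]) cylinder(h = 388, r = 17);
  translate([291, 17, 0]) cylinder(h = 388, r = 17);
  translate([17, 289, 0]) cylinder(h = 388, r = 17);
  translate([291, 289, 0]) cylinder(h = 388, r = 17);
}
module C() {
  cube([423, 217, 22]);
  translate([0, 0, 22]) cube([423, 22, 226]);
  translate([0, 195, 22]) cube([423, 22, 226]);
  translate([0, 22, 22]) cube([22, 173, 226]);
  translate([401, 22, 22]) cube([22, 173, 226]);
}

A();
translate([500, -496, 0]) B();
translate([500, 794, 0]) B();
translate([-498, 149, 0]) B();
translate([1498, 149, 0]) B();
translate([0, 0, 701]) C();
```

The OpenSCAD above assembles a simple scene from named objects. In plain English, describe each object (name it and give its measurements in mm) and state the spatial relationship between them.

A is a table with a 1308×604 mm rectangular top, 26 mm thick, top surface at z = 701 mm, supported by four 86×86 mm square legs, each inset 45 mm from the nearest pair of top edges, running from the floor. Four apron rails, 86 mm thick and 108 mm tall, run between adjacent legs with their top edges flush with the underside of the top and their outer faces flush with the legs' outer faces.

B is a four-legged stool. The seat is a 308×306×38 mm slab whose top surface is at z = 426 mm; four round legs, each 34 mm in diameter, run from the floor (z = 0) to the underside of the seat, each leg's axis is inset half a diameter from the nearest pair of seat edges (so the leg's bounding box is flush with the corner).

C is an open storage box with external size 423×217×248 mm and wall thickness 22 mm (the base is also 22 mm thick). The base covers the whole footprint; the four walls stand on the base, with the y-facing walls full-width and the x-facing walls fitting between their inner faces.

Four stools sit around the table at the −y, +y, −x, +x sides. The open box is on top of the table.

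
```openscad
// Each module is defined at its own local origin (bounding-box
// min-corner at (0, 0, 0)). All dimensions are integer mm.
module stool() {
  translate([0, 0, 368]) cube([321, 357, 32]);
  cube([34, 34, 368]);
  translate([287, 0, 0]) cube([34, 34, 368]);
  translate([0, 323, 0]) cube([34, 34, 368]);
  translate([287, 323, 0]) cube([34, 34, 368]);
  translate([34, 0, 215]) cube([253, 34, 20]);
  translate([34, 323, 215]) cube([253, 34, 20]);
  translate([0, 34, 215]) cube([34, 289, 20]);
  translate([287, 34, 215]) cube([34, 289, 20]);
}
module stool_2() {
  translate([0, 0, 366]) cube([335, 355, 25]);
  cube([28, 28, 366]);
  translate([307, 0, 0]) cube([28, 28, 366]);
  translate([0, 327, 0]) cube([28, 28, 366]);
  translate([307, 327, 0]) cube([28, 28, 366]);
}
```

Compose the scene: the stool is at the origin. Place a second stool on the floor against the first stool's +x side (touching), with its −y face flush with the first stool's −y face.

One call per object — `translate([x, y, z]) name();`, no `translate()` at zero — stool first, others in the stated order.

stool();
translate([321, 0, 0]) stool_2();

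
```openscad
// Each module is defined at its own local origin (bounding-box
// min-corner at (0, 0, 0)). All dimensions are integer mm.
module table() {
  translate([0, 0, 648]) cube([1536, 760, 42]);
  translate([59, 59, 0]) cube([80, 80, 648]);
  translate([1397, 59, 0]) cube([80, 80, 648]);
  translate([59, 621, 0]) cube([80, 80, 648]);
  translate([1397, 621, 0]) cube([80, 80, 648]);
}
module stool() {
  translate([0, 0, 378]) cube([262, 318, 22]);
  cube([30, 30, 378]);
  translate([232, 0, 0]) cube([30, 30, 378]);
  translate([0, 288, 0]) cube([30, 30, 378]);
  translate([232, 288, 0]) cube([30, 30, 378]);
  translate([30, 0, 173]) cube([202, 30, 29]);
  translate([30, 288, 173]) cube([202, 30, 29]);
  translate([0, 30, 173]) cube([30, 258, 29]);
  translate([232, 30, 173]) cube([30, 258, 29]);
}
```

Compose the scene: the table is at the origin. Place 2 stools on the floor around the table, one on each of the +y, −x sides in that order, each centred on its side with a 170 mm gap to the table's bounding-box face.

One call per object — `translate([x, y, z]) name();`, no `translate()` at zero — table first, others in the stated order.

table();
translate([637, 930, 0]) stool();
translate([-432, 221, 0]) stool();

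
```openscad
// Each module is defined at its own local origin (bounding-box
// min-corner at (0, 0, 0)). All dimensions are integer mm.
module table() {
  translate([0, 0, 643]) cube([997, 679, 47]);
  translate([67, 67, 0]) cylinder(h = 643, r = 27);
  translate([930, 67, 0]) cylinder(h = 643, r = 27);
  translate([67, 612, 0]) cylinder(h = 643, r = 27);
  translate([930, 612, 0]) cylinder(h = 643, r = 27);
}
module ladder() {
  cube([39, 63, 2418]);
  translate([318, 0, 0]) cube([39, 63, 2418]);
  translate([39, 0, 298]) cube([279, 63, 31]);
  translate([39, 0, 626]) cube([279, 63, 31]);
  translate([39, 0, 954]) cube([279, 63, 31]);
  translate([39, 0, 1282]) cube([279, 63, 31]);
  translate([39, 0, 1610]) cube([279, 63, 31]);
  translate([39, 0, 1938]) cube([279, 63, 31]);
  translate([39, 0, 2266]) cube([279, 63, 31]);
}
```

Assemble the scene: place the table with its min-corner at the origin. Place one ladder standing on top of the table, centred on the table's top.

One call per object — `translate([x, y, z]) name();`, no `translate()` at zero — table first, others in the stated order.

table();
translate([320, 308, 690]) ladder();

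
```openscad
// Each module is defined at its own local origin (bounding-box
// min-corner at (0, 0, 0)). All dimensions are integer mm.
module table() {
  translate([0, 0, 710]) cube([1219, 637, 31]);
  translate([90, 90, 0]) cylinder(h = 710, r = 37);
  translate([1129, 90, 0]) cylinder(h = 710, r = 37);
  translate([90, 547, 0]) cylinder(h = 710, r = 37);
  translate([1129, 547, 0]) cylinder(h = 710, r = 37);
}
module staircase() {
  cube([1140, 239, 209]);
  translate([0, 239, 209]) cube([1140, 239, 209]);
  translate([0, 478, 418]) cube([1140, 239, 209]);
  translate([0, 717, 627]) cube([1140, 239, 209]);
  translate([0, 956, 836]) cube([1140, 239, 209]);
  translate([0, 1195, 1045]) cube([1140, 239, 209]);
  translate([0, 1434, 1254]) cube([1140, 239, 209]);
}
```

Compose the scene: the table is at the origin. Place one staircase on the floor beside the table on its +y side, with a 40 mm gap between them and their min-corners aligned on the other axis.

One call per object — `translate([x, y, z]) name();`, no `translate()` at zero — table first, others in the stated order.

table();
translate([0, 677, 0]) staircase();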